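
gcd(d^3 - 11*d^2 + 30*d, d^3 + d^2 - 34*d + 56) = 1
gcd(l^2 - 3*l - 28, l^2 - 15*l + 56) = l - 7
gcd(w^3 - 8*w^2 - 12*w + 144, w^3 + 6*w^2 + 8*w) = w + 4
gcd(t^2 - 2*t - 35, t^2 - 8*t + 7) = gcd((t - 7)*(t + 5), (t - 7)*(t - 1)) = t - 7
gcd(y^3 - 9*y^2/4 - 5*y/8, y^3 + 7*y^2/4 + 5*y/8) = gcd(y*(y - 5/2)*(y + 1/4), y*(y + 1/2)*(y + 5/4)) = y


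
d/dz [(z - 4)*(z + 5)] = 2*z + 1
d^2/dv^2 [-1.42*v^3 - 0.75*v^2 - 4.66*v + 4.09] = -8.52*v - 1.5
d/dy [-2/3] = 0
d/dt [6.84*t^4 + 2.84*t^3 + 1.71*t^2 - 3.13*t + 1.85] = 27.36*t^3 + 8.52*t^2 + 3.42*t - 3.13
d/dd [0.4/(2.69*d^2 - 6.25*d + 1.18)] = (2.5 - 2.152*d)/(2.69*d^2 - 6.25*d + 1.18)^2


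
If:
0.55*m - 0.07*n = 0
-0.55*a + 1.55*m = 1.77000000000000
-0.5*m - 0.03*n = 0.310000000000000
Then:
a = -4.41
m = -0.42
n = -3.31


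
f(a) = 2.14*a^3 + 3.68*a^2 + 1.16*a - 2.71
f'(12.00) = 1013.96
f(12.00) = 4239.05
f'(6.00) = 276.44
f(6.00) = 598.97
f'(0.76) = 10.46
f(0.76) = 1.24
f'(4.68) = 176.22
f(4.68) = 302.68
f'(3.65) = 113.55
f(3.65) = 154.61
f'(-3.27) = 45.74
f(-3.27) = -41.98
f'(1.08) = 16.60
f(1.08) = 5.53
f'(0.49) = 6.31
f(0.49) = -1.01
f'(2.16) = 47.01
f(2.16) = 38.53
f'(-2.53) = 23.63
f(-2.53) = -16.75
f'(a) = 6.42*a^2 + 7.36*a + 1.16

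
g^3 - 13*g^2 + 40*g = g*(g - 8)*(g - 5)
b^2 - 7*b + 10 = (b - 5)*(b - 2)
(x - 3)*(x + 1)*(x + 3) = x^3 + x^2 - 9*x - 9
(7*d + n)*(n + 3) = 7*d*n + 21*d + n^2 + 3*n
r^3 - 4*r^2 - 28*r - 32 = (r - 8)*(r + 2)^2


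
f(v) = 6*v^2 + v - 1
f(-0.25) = -0.88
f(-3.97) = 89.60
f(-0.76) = 1.71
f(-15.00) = 1334.00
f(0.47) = 0.80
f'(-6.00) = -71.00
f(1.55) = 14.96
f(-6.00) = 209.00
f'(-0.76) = -8.12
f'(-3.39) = -39.68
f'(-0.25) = -2.00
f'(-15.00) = -179.00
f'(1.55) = 19.60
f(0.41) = 0.42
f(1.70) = 18.04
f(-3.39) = 64.56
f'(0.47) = 6.64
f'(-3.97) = -46.64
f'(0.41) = 5.92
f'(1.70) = 21.40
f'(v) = 12*v + 1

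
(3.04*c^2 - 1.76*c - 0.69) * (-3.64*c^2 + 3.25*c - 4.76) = -11.0656*c^4 + 16.2864*c^3 - 17.6788*c^2 + 6.1351*c + 3.2844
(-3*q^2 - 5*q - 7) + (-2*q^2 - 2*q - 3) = -5*q^2 - 7*q - 10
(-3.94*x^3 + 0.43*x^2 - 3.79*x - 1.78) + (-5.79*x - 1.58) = -3.94*x^3 + 0.43*x^2 - 9.58*x - 3.36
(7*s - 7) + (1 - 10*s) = -3*s - 6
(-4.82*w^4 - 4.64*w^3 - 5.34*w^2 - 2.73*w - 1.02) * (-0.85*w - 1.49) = 4.097*w^5 + 11.1258*w^4 + 11.4526*w^3 + 10.2771*w^2 + 4.9347*w + 1.5198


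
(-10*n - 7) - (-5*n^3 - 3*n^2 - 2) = 5*n^3 + 3*n^2 - 10*n - 5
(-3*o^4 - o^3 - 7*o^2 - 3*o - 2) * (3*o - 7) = -9*o^5 + 18*o^4 - 14*o^3 + 40*o^2 + 15*o + 14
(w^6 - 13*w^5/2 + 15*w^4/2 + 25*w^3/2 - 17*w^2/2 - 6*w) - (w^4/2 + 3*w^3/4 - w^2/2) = w^6 - 13*w^5/2 + 7*w^4 + 47*w^3/4 - 8*w^2 - 6*w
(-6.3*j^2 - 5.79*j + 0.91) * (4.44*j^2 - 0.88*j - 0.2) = -27.972*j^4 - 20.1636*j^3 + 10.3956*j^2 + 0.3572*j - 0.182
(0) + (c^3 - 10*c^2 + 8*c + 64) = c^3 - 10*c^2 + 8*c + 64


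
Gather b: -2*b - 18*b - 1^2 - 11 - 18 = -20*b - 30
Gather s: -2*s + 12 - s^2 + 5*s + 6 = -s^2 + 3*s + 18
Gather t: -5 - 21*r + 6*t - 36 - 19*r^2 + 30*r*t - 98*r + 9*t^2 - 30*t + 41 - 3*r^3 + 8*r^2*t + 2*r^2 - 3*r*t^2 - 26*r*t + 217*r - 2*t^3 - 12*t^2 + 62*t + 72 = -3*r^3 - 17*r^2 + 98*r - 2*t^3 + t^2*(-3*r - 3) + t*(8*r^2 + 4*r + 38) + 72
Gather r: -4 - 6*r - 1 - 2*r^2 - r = -2*r^2 - 7*r - 5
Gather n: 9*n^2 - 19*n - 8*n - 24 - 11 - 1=9*n^2 - 27*n - 36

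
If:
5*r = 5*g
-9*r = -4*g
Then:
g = 0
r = 0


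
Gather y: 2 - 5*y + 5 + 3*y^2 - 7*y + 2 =3*y^2 - 12*y + 9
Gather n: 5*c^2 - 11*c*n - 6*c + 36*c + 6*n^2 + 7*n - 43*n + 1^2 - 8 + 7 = 5*c^2 + 30*c + 6*n^2 + n*(-11*c - 36)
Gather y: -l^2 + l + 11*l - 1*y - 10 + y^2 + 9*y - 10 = -l^2 + 12*l + y^2 + 8*y - 20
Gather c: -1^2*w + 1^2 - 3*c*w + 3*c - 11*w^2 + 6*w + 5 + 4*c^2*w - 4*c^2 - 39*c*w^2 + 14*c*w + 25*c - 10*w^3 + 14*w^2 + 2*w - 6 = c^2*(4*w - 4) + c*(-39*w^2 + 11*w + 28) - 10*w^3 + 3*w^2 + 7*w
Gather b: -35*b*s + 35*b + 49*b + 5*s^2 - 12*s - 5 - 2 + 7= b*(84 - 35*s) + 5*s^2 - 12*s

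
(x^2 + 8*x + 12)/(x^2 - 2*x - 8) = (x + 6)/(x - 4)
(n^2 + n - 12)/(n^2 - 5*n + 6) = (n + 4)/(n - 2)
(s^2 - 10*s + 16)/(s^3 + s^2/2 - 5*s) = 2*(s - 8)/(s*(2*s + 5))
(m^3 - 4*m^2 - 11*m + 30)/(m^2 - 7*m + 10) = m + 3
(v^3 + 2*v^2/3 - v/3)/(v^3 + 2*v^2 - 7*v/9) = 3*(v + 1)/(3*v + 7)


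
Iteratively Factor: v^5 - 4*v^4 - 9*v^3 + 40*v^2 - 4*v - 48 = (v + 1)*(v^4 - 5*v^3 - 4*v^2 + 44*v - 48) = (v + 1)*(v + 3)*(v^3 - 8*v^2 + 20*v - 16) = (v - 2)*(v + 1)*(v + 3)*(v^2 - 6*v + 8) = (v - 4)*(v - 2)*(v + 1)*(v + 3)*(v - 2)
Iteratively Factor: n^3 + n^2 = (n + 1)*(n^2) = n*(n + 1)*(n)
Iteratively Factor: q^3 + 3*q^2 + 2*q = (q + 1)*(q^2 + 2*q) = q*(q + 1)*(q + 2)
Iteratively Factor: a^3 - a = (a - 1)*(a^2 + a) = (a - 1)*(a + 1)*(a)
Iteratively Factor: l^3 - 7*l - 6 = (l + 2)*(l^2 - 2*l - 3) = (l - 3)*(l + 2)*(l + 1)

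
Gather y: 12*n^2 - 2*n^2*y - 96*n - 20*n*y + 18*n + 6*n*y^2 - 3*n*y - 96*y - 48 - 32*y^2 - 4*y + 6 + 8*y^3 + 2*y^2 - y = 12*n^2 - 78*n + 8*y^3 + y^2*(6*n - 30) + y*(-2*n^2 - 23*n - 101) - 42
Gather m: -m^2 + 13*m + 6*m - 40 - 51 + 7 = -m^2 + 19*m - 84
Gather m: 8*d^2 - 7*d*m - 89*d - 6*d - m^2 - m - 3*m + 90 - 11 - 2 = 8*d^2 - 95*d - m^2 + m*(-7*d - 4) + 77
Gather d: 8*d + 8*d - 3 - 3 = 16*d - 6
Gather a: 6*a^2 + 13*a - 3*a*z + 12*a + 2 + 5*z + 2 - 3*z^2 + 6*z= 6*a^2 + a*(25 - 3*z) - 3*z^2 + 11*z + 4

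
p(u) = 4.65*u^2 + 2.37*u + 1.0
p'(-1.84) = -14.74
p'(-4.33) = -37.90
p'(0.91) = 10.83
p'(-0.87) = -5.72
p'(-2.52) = -21.07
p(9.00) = 398.98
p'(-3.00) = -25.53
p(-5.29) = 118.59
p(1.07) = 8.86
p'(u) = 9.3*u + 2.37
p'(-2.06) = -16.79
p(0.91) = 7.01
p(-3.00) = 35.74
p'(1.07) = 12.32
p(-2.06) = 15.85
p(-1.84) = 12.38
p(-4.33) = 77.92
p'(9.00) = 86.07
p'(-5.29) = -46.83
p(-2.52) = 24.56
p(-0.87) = 2.46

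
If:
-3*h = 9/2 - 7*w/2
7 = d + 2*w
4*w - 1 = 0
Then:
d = 13/2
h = -29/24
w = 1/4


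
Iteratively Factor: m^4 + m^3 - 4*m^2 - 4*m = (m + 1)*(m^3 - 4*m) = m*(m + 1)*(m^2 - 4) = m*(m + 1)*(m + 2)*(m - 2)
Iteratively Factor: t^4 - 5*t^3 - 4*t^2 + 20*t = (t + 2)*(t^3 - 7*t^2 + 10*t) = (t - 2)*(t + 2)*(t^2 - 5*t) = (t - 5)*(t - 2)*(t + 2)*(t)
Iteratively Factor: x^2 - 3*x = (x - 3)*(x)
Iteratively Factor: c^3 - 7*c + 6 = (c - 2)*(c^2 + 2*c - 3) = (c - 2)*(c - 1)*(c + 3)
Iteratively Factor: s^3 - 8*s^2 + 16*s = (s - 4)*(s^2 - 4*s) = s*(s - 4)*(s - 4)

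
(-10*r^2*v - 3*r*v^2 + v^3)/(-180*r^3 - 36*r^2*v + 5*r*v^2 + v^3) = v*(10*r^2 + 3*r*v - v^2)/(180*r^3 + 36*r^2*v - 5*r*v^2 - v^3)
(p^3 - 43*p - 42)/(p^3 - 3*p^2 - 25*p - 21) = (p + 6)/(p + 3)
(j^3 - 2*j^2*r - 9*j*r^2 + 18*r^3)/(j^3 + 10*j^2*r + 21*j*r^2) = (j^2 - 5*j*r + 6*r^2)/(j*(j + 7*r))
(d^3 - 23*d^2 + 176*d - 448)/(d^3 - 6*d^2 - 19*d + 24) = (d^2 - 15*d + 56)/(d^2 + 2*d - 3)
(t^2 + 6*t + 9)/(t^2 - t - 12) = (t + 3)/(t - 4)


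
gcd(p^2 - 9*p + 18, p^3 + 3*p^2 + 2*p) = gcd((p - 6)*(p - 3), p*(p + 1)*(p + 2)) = 1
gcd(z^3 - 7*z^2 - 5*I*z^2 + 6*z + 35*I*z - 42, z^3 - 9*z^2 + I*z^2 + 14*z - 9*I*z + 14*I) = z^2 + z*(-7 + I) - 7*I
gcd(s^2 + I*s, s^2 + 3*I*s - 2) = s + I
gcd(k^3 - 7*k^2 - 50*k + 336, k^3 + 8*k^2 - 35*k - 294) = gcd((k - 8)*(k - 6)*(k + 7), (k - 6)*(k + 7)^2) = k^2 + k - 42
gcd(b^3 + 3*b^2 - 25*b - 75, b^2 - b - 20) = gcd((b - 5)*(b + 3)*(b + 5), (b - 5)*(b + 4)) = b - 5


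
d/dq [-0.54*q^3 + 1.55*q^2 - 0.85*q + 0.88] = -1.62*q^2 + 3.1*q - 0.85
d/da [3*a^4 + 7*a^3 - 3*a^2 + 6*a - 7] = 12*a^3 + 21*a^2 - 6*a + 6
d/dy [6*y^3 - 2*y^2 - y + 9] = 18*y^2 - 4*y - 1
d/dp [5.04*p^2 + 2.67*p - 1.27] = 10.08*p + 2.67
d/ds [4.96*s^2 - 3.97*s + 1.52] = 9.92*s - 3.97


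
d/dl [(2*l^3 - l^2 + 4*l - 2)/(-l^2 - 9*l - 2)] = (-2*l^4 - 36*l^3 + l^2 - 26)/(l^4 + 18*l^3 + 85*l^2 + 36*l + 4)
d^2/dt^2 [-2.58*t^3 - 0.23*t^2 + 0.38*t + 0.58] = -15.48*t - 0.46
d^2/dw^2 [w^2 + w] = 2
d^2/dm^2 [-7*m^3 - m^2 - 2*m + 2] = -42*m - 2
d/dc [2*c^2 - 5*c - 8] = 4*c - 5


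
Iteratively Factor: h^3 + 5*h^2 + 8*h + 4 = (h + 2)*(h^2 + 3*h + 2) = (h + 1)*(h + 2)*(h + 2)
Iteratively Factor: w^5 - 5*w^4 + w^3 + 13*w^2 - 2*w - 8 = (w - 4)*(w^4 - w^3 - 3*w^2 + w + 2) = (w - 4)*(w + 1)*(w^3 - 2*w^2 - w + 2) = (w - 4)*(w + 1)^2*(w^2 - 3*w + 2) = (w - 4)*(w - 1)*(w + 1)^2*(w - 2)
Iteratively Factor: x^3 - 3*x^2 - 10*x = (x - 5)*(x^2 + 2*x) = x*(x - 5)*(x + 2)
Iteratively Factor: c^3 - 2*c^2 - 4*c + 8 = (c - 2)*(c^2 - 4) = (c - 2)*(c + 2)*(c - 2)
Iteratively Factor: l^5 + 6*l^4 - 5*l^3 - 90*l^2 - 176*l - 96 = (l + 3)*(l^4 + 3*l^3 - 14*l^2 - 48*l - 32) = (l - 4)*(l + 3)*(l^3 + 7*l^2 + 14*l + 8) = (l - 4)*(l + 2)*(l + 3)*(l^2 + 5*l + 4) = (l - 4)*(l + 1)*(l + 2)*(l + 3)*(l + 4)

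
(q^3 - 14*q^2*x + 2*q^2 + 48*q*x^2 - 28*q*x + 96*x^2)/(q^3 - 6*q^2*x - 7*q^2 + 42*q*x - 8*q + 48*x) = (q^2 - 8*q*x + 2*q - 16*x)/(q^2 - 7*q - 8)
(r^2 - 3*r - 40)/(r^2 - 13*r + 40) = (r + 5)/(r - 5)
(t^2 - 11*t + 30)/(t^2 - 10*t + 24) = (t - 5)/(t - 4)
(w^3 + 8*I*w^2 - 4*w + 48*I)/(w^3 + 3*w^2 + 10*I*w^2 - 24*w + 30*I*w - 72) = (w - 2*I)/(w + 3)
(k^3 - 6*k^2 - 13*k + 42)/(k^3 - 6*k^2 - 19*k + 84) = (k^2 + k - 6)/(k^2 + k - 12)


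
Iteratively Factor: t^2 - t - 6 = (t - 3)*(t + 2)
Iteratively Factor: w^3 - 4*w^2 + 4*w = (w)*(w^2 - 4*w + 4) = w*(w - 2)*(w - 2)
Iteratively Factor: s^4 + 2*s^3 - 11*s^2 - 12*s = (s - 3)*(s^3 + 5*s^2 + 4*s) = (s - 3)*(s + 4)*(s^2 + s) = (s - 3)*(s + 1)*(s + 4)*(s)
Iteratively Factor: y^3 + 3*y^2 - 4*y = (y - 1)*(y^2 + 4*y) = y*(y - 1)*(y + 4)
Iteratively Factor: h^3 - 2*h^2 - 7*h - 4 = (h + 1)*(h^2 - 3*h - 4) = (h + 1)^2*(h - 4)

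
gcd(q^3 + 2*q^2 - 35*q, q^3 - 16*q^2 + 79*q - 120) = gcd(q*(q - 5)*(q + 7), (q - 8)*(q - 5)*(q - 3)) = q - 5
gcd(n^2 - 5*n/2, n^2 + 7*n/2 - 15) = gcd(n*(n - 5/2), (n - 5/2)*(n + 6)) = n - 5/2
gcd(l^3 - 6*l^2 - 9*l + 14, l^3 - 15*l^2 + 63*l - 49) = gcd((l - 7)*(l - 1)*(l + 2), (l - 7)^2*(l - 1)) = l^2 - 8*l + 7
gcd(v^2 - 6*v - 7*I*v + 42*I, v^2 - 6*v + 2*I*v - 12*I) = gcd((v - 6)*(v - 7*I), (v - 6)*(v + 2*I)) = v - 6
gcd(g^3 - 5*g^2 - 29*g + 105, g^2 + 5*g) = g + 5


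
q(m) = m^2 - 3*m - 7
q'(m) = 2*m - 3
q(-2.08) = 3.57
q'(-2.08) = -7.16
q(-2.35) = 5.57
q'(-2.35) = -7.70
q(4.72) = 1.12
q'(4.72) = 6.44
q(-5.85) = 44.77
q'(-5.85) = -14.70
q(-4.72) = 29.44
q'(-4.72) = -12.44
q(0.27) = -7.74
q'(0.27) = -2.46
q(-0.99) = -3.05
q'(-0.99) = -4.98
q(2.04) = -8.96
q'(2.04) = 1.08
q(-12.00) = 173.00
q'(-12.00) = -27.00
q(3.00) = -7.00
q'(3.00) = 3.00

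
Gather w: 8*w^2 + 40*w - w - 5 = 8*w^2 + 39*w - 5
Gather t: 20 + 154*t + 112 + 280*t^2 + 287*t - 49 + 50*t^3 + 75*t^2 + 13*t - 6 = 50*t^3 + 355*t^2 + 454*t + 77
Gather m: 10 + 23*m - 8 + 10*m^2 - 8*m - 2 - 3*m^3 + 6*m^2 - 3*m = -3*m^3 + 16*m^2 + 12*m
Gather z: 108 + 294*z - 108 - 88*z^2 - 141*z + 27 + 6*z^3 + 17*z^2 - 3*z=6*z^3 - 71*z^2 + 150*z + 27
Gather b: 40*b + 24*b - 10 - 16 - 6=64*b - 32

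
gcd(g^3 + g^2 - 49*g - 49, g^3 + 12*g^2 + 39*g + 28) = g^2 + 8*g + 7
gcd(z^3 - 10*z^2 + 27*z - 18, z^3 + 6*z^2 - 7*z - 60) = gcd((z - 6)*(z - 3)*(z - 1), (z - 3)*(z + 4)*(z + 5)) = z - 3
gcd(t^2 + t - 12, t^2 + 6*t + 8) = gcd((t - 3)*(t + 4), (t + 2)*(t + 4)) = t + 4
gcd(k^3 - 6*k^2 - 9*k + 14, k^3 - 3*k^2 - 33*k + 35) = k^2 - 8*k + 7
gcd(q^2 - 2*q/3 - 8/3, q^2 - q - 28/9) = q + 4/3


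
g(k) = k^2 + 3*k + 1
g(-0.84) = -0.81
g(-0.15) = 0.57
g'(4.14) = 11.28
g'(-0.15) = 2.70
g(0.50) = 2.75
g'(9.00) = 21.00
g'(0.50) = 4.00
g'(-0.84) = 1.32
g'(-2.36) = -1.72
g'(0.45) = 3.90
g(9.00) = 109.00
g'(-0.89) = 1.22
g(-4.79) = 9.57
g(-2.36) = -0.51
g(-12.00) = 109.00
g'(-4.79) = -6.58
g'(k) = 2*k + 3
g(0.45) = 2.55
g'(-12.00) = -21.00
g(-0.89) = -0.88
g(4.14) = 30.56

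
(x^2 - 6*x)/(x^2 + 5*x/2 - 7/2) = 2*x*(x - 6)/(2*x^2 + 5*x - 7)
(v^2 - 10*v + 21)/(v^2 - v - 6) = (v - 7)/(v + 2)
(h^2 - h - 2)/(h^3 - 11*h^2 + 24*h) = (h^2 - h - 2)/(h*(h^2 - 11*h + 24))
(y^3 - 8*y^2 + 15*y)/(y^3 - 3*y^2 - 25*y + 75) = y/(y + 5)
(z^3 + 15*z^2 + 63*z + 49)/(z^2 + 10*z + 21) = (z^2 + 8*z + 7)/(z + 3)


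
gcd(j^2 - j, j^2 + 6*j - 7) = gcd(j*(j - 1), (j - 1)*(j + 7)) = j - 1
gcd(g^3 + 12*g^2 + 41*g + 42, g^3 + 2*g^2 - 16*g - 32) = g + 2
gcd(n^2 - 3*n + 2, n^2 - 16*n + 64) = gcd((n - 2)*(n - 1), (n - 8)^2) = 1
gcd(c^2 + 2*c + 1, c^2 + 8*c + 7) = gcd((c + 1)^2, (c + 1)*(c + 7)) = c + 1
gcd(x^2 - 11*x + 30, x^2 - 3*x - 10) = x - 5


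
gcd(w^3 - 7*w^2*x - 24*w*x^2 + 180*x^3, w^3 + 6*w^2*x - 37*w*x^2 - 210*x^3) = -w^2 + w*x + 30*x^2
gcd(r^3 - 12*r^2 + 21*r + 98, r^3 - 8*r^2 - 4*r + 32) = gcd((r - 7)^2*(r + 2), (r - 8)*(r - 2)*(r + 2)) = r + 2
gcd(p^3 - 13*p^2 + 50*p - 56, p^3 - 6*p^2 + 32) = p - 4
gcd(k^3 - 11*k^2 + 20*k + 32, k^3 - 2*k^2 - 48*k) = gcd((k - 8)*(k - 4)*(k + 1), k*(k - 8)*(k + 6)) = k - 8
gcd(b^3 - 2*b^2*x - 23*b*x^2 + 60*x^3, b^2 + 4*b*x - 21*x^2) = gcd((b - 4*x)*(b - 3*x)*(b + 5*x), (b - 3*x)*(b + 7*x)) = -b + 3*x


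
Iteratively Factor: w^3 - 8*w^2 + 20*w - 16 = (w - 2)*(w^2 - 6*w + 8) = (w - 4)*(w - 2)*(w - 2)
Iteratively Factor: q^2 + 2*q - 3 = (q + 3)*(q - 1)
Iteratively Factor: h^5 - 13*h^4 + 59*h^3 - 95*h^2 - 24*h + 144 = (h - 3)*(h^4 - 10*h^3 + 29*h^2 - 8*h - 48) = (h - 3)*(h + 1)*(h^3 - 11*h^2 + 40*h - 48) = (h - 3)^2*(h + 1)*(h^2 - 8*h + 16) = (h - 4)*(h - 3)^2*(h + 1)*(h - 4)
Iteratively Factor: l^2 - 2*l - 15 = (l - 5)*(l + 3)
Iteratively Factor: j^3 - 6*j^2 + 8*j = (j - 4)*(j^2 - 2*j) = j*(j - 4)*(j - 2)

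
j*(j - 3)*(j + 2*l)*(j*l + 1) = j^4*l + 2*j^3*l^2 - 3*j^3*l + j^3 - 6*j^2*l^2 + 2*j^2*l - 3*j^2 - 6*j*l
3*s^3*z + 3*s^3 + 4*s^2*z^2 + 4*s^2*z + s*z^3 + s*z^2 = (s + z)*(3*s + z)*(s*z + s)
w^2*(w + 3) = w^3 + 3*w^2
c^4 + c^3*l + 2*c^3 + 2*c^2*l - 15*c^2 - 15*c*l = c*(c - 3)*(c + 5)*(c + l)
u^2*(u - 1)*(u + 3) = u^4 + 2*u^3 - 3*u^2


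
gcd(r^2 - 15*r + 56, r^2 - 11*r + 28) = r - 7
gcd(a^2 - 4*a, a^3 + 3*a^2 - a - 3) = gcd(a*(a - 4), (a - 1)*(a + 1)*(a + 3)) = 1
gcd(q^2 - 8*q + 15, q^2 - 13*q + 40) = q - 5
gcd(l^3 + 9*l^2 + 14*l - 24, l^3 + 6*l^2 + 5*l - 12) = l^2 + 3*l - 4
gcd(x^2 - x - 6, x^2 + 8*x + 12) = x + 2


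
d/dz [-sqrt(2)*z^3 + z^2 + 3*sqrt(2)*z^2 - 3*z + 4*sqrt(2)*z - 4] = -3*sqrt(2)*z^2 + 2*z + 6*sqrt(2)*z - 3 + 4*sqrt(2)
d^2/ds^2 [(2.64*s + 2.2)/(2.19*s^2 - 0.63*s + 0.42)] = ((2.64*s + 2.2)*(4.38*s - 0.63)*(8.76*s - 1.26) - (34.6896*s + 6.3096)*(2.19*s^2 - 0.63*s + 0.42))/(2.19*s^2 - 0.63*s + 0.42)^3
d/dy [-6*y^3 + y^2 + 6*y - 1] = -18*y^2 + 2*y + 6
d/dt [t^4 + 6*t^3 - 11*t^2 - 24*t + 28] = 4*t^3 + 18*t^2 - 22*t - 24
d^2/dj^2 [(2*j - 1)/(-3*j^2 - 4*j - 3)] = 2*(-4*(2*j - 1)*(3*j + 2)^2 + (18*j + 5)*(3*j^2 + 4*j + 3))/(3*j^2 + 4*j + 3)^3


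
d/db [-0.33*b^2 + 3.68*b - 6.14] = 3.68 - 0.66*b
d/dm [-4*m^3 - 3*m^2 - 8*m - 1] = -12*m^2 - 6*m - 8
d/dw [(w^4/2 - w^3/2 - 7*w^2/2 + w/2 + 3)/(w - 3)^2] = (2*w^3 - 7*w^2 - 12*w + 5)/(2*(w^2 - 6*w + 9))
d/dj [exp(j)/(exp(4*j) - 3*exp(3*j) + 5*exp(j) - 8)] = (-(4*exp(3*j) - 9*exp(2*j) + 5)*exp(j) + exp(4*j) - 3*exp(3*j) + 5*exp(j) - 8)*exp(j)/(exp(4*j) - 3*exp(3*j) + 5*exp(j) - 8)^2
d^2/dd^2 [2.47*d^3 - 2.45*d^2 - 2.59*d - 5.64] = 14.82*d - 4.9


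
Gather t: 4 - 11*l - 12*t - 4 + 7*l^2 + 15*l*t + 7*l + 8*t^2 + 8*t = 7*l^2 - 4*l + 8*t^2 + t*(15*l - 4)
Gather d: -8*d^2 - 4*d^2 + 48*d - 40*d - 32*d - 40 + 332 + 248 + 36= -12*d^2 - 24*d + 576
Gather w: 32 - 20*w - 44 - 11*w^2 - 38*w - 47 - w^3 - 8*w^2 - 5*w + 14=-w^3 - 19*w^2 - 63*w - 45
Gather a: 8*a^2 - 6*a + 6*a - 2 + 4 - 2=8*a^2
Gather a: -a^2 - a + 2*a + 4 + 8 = -a^2 + a + 12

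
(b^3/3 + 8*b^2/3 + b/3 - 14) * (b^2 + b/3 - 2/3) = b^5/3 + 25*b^4/9 + b^3 - 47*b^2/3 - 44*b/9 + 28/3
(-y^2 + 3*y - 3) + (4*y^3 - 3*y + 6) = 4*y^3 - y^2 + 3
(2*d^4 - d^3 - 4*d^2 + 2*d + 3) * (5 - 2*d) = -4*d^5 + 12*d^4 + 3*d^3 - 24*d^2 + 4*d + 15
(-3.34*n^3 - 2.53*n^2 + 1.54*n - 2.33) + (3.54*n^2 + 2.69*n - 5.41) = -3.34*n^3 + 1.01*n^2 + 4.23*n - 7.74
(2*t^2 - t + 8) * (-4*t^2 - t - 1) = -8*t^4 + 2*t^3 - 33*t^2 - 7*t - 8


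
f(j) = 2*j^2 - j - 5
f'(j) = 4*j - 1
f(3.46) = 15.48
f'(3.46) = 12.84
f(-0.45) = -4.14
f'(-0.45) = -2.80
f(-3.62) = 24.83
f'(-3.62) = -15.48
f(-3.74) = 26.72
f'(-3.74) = -15.96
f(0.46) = -5.04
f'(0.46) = 0.84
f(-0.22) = -4.68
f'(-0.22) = -1.88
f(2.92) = 9.13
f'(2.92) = 10.68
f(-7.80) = 124.48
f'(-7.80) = -32.20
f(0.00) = -5.00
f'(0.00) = -1.00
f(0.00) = -5.00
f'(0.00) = -1.00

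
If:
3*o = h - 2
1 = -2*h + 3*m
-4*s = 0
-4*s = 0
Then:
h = 3*o + 2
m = 2*o + 5/3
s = 0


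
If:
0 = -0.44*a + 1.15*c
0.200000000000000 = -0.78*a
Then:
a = -0.26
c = -0.10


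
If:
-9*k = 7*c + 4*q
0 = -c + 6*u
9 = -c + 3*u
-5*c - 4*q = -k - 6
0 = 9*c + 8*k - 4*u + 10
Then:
No Solution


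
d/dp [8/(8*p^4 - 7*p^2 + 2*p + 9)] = 16*(-16*p^3 + 7*p - 1)/(8*p^4 - 7*p^2 + 2*p + 9)^2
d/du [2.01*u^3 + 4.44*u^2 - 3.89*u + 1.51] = 6.03*u^2 + 8.88*u - 3.89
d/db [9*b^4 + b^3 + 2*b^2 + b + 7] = 36*b^3 + 3*b^2 + 4*b + 1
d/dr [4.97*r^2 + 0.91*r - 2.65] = 9.94*r + 0.91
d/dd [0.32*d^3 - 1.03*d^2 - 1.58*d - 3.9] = 0.96*d^2 - 2.06*d - 1.58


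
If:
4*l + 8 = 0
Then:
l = -2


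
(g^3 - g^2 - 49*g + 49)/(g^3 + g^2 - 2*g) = (g^2 - 49)/(g*(g + 2))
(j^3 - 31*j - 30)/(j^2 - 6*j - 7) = (j^2 - j - 30)/(j - 7)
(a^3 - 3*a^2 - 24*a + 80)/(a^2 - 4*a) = a + 1 - 20/a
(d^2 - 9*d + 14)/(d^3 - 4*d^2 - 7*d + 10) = (d^2 - 9*d + 14)/(d^3 - 4*d^2 - 7*d + 10)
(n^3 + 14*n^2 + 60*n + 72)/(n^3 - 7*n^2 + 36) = (n^2 + 12*n + 36)/(n^2 - 9*n + 18)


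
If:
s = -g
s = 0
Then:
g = 0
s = 0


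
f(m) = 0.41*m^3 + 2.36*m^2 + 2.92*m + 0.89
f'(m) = 1.23*m^2 + 4.72*m + 2.92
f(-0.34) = 0.15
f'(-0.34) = 1.46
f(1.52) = 12.22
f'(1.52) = 12.94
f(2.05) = 20.33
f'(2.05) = 17.77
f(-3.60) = 1.83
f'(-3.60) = 1.87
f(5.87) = 182.28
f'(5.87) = 73.01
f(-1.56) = 0.52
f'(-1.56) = -1.45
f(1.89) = 17.61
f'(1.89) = 16.23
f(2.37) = 26.52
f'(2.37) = 21.02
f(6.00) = 191.93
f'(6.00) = 75.52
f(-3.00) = 2.30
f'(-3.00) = -0.17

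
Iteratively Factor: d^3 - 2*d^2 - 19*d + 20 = (d - 5)*(d^2 + 3*d - 4) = (d - 5)*(d - 1)*(d + 4)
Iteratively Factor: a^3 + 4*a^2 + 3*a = (a + 3)*(a^2 + a) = a*(a + 3)*(a + 1)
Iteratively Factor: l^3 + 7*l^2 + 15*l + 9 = (l + 3)*(l^2 + 4*l + 3) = (l + 1)*(l + 3)*(l + 3)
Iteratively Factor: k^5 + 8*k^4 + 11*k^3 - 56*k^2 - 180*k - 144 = (k + 2)*(k^4 + 6*k^3 - k^2 - 54*k - 72) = (k + 2)*(k + 4)*(k^3 + 2*k^2 - 9*k - 18) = (k + 2)*(k + 3)*(k + 4)*(k^2 - k - 6) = (k + 2)^2*(k + 3)*(k + 4)*(k - 3)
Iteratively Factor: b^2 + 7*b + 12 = (b + 3)*(b + 4)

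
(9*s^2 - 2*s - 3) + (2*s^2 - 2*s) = 11*s^2 - 4*s - 3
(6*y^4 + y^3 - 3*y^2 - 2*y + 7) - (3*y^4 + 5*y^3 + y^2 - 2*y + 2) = 3*y^4 - 4*y^3 - 4*y^2 + 5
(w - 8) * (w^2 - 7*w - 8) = w^3 - 15*w^2 + 48*w + 64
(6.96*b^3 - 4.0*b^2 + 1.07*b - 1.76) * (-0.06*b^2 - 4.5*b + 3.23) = -0.4176*b^5 - 31.08*b^4 + 40.4166*b^3 - 17.6294*b^2 + 11.3761*b - 5.6848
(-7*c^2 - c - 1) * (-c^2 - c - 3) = 7*c^4 + 8*c^3 + 23*c^2 + 4*c + 3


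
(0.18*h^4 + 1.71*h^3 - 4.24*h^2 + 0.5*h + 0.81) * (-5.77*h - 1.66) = -1.0386*h^5 - 10.1655*h^4 + 21.6262*h^3 + 4.1534*h^2 - 5.5037*h - 1.3446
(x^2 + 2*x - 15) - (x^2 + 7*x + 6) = -5*x - 21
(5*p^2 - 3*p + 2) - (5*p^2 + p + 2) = -4*p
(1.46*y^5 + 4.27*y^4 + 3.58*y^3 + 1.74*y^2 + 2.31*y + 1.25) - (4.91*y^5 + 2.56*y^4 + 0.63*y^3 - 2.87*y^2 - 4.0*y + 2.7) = -3.45*y^5 + 1.71*y^4 + 2.95*y^3 + 4.61*y^2 + 6.31*y - 1.45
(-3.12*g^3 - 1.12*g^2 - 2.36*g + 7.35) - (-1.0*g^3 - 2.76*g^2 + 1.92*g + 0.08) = -2.12*g^3 + 1.64*g^2 - 4.28*g + 7.27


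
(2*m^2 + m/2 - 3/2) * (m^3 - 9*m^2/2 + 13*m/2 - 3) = 2*m^5 - 17*m^4/2 + 37*m^3/4 + 4*m^2 - 45*m/4 + 9/2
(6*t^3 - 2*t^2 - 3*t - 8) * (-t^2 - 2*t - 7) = -6*t^5 - 10*t^4 - 35*t^3 + 28*t^2 + 37*t + 56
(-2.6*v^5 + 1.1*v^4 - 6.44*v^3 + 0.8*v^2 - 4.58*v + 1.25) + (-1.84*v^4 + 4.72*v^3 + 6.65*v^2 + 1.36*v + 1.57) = -2.6*v^5 - 0.74*v^4 - 1.72*v^3 + 7.45*v^2 - 3.22*v + 2.82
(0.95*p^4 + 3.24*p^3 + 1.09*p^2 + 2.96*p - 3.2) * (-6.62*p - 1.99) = -6.289*p^5 - 23.3393*p^4 - 13.6634*p^3 - 21.7643*p^2 + 15.2936*p + 6.368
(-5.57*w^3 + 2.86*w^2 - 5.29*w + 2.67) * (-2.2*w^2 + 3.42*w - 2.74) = 12.254*w^5 - 25.3414*w^4 + 36.681*w^3 - 31.8022*w^2 + 23.626*w - 7.3158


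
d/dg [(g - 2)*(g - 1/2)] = 2*g - 5/2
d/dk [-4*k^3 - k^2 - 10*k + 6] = -12*k^2 - 2*k - 10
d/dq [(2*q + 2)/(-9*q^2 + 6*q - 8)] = 2*(9*q^2 + 18*q - 14)/(81*q^4 - 108*q^3 + 180*q^2 - 96*q + 64)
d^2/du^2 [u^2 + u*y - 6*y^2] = 2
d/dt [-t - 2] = -1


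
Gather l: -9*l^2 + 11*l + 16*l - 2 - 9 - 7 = -9*l^2 + 27*l - 18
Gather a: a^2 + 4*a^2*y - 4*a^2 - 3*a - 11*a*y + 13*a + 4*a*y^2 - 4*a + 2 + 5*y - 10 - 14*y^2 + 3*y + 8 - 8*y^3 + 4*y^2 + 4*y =a^2*(4*y - 3) + a*(4*y^2 - 11*y + 6) - 8*y^3 - 10*y^2 + 12*y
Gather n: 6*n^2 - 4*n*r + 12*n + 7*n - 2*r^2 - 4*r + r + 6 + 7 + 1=6*n^2 + n*(19 - 4*r) - 2*r^2 - 3*r + 14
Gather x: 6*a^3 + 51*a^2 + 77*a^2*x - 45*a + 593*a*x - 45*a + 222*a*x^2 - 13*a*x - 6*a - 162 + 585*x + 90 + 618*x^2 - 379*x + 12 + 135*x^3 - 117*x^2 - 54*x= 6*a^3 + 51*a^2 - 96*a + 135*x^3 + x^2*(222*a + 501) + x*(77*a^2 + 580*a + 152) - 60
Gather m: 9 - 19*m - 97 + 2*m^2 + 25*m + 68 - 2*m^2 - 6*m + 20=0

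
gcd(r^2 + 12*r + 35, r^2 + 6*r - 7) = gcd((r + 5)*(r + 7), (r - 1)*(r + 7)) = r + 7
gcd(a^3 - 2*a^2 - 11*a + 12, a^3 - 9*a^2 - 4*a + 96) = a^2 - a - 12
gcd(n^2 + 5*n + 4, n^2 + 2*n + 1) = n + 1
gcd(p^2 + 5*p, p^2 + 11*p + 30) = p + 5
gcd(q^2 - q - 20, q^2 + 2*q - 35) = q - 5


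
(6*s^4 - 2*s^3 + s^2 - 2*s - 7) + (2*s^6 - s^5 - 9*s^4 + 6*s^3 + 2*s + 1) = 2*s^6 - s^5 - 3*s^4 + 4*s^3 + s^2 - 6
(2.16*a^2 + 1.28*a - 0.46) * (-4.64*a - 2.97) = -10.0224*a^3 - 12.3544*a^2 - 1.6672*a + 1.3662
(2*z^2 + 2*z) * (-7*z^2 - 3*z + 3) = -14*z^4 - 20*z^3 + 6*z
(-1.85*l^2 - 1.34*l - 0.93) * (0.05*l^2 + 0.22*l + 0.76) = -0.0925*l^4 - 0.474*l^3 - 1.7473*l^2 - 1.223*l - 0.7068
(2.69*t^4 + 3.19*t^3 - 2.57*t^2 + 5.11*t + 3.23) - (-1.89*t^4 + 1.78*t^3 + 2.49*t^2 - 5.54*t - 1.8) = 4.58*t^4 + 1.41*t^3 - 5.06*t^2 + 10.65*t + 5.03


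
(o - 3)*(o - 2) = o^2 - 5*o + 6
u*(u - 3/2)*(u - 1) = u^3 - 5*u^2/2 + 3*u/2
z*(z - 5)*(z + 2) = z^3 - 3*z^2 - 10*z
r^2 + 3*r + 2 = (r + 1)*(r + 2)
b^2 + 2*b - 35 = (b - 5)*(b + 7)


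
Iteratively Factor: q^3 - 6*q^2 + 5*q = (q)*(q^2 - 6*q + 5) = q*(q - 5)*(q - 1)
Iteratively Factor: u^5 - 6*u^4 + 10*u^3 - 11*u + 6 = (u - 1)*(u^4 - 5*u^3 + 5*u^2 + 5*u - 6) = (u - 1)*(u + 1)*(u^3 - 6*u^2 + 11*u - 6) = (u - 2)*(u - 1)*(u + 1)*(u^2 - 4*u + 3) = (u - 3)*(u - 2)*(u - 1)*(u + 1)*(u - 1)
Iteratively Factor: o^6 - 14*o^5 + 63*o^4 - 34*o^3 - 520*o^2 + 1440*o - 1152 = (o + 3)*(o^5 - 17*o^4 + 114*o^3 - 376*o^2 + 608*o - 384) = (o - 4)*(o + 3)*(o^4 - 13*o^3 + 62*o^2 - 128*o + 96) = (o - 4)^2*(o + 3)*(o^3 - 9*o^2 + 26*o - 24) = (o - 4)^3*(o + 3)*(o^2 - 5*o + 6) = (o - 4)^3*(o - 2)*(o + 3)*(o - 3)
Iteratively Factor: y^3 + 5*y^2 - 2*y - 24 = (y - 2)*(y^2 + 7*y + 12) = (y - 2)*(y + 3)*(y + 4)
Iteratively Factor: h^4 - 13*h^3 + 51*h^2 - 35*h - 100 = (h - 5)*(h^3 - 8*h^2 + 11*h + 20) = (h - 5)*(h - 4)*(h^2 - 4*h - 5) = (h - 5)*(h - 4)*(h + 1)*(h - 5)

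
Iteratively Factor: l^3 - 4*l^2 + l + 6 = (l - 3)*(l^2 - l - 2) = (l - 3)*(l - 2)*(l + 1)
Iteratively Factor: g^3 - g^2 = (g - 1)*(g^2) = g*(g - 1)*(g)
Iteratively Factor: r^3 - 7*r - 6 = (r + 2)*(r^2 - 2*r - 3) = (r - 3)*(r + 2)*(r + 1)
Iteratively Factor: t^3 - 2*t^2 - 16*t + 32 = (t - 2)*(t^2 - 16) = (t - 4)*(t - 2)*(t + 4)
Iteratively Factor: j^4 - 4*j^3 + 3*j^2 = (j)*(j^3 - 4*j^2 + 3*j) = j^2*(j^2 - 4*j + 3) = j^2*(j - 3)*(j - 1)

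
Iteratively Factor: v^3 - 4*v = (v - 2)*(v^2 + 2*v) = (v - 2)*(v + 2)*(v)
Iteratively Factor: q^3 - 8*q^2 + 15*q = (q - 3)*(q^2 - 5*q) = (q - 5)*(q - 3)*(q)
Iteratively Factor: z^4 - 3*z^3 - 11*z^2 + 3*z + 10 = (z + 2)*(z^3 - 5*z^2 - z + 5) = (z - 5)*(z + 2)*(z^2 - 1) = (z - 5)*(z - 1)*(z + 2)*(z + 1)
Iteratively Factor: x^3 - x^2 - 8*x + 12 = (x - 2)*(x^2 + x - 6) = (x - 2)*(x + 3)*(x - 2)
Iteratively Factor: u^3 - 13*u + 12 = (u - 3)*(u^2 + 3*u - 4) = (u - 3)*(u - 1)*(u + 4)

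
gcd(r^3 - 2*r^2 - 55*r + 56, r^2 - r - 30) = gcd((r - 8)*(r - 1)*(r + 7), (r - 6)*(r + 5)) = 1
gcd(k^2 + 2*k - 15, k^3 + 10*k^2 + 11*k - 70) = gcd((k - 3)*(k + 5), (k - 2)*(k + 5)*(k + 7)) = k + 5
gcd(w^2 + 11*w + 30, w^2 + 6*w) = w + 6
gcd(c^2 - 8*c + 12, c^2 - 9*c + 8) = 1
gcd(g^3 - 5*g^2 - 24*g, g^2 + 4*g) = g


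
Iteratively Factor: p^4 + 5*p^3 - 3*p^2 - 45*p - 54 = (p - 3)*(p^3 + 8*p^2 + 21*p + 18) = (p - 3)*(p + 3)*(p^2 + 5*p + 6) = (p - 3)*(p + 3)^2*(p + 2)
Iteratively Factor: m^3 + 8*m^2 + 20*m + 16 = (m + 2)*(m^2 + 6*m + 8) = (m + 2)^2*(m + 4)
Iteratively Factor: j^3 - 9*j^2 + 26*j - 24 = (j - 4)*(j^2 - 5*j + 6) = (j - 4)*(j - 3)*(j - 2)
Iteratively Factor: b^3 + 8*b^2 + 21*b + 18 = (b + 2)*(b^2 + 6*b + 9) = (b + 2)*(b + 3)*(b + 3)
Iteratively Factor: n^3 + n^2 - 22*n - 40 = (n - 5)*(n^2 + 6*n + 8) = (n - 5)*(n + 2)*(n + 4)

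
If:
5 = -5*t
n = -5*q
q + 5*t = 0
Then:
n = -25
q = 5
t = -1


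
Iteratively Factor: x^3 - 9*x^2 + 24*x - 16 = (x - 4)*(x^2 - 5*x + 4) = (x - 4)^2*(x - 1)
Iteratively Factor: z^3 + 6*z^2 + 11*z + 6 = (z + 1)*(z^2 + 5*z + 6) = (z + 1)*(z + 2)*(z + 3)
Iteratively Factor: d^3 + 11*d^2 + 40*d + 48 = (d + 3)*(d^2 + 8*d + 16) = (d + 3)*(d + 4)*(d + 4)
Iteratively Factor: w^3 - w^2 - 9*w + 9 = (w - 1)*(w^2 - 9) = (w - 1)*(w + 3)*(w - 3)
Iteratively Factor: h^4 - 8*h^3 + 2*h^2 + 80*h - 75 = (h - 1)*(h^3 - 7*h^2 - 5*h + 75) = (h - 5)*(h - 1)*(h^2 - 2*h - 15) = (h - 5)*(h - 1)*(h + 3)*(h - 5)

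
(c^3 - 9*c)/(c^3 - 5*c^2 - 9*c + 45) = c/(c - 5)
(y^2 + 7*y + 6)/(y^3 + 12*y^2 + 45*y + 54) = (y + 1)/(y^2 + 6*y + 9)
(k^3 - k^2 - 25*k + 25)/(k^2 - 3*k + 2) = (k^2 - 25)/(k - 2)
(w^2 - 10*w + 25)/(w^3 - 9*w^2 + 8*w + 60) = (w - 5)/(w^2 - 4*w - 12)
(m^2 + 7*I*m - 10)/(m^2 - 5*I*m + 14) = (m + 5*I)/(m - 7*I)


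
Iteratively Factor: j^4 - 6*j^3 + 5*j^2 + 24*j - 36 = (j - 3)*(j^3 - 3*j^2 - 4*j + 12) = (j - 3)^2*(j^2 - 4) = (j - 3)^2*(j - 2)*(j + 2)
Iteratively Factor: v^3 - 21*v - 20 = (v + 1)*(v^2 - v - 20) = (v + 1)*(v + 4)*(v - 5)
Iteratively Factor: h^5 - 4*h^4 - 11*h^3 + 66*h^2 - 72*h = (h - 3)*(h^4 - h^3 - 14*h^2 + 24*h) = (h - 3)^2*(h^3 + 2*h^2 - 8*h) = (h - 3)^2*(h + 4)*(h^2 - 2*h) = h*(h - 3)^2*(h + 4)*(h - 2)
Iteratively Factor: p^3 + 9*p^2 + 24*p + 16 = (p + 4)*(p^2 + 5*p + 4) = (p + 1)*(p + 4)*(p + 4)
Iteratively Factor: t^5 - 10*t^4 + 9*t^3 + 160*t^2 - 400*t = (t - 4)*(t^4 - 6*t^3 - 15*t^2 + 100*t) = (t - 4)*(t + 4)*(t^3 - 10*t^2 + 25*t) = (t - 5)*(t - 4)*(t + 4)*(t^2 - 5*t) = (t - 5)^2*(t - 4)*(t + 4)*(t)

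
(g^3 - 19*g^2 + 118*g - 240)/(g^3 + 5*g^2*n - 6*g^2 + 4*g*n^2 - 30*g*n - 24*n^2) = (g^2 - 13*g + 40)/(g^2 + 5*g*n + 4*n^2)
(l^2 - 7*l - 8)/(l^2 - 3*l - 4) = (l - 8)/(l - 4)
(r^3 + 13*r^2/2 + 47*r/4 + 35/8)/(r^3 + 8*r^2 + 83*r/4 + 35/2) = (r + 1/2)/(r + 2)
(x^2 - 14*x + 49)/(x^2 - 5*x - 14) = (x - 7)/(x + 2)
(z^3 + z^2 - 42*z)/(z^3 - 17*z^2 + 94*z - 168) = z*(z + 7)/(z^2 - 11*z + 28)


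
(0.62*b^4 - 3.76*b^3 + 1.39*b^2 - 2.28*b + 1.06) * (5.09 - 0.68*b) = -0.4216*b^5 + 5.7126*b^4 - 20.0836*b^3 + 8.6255*b^2 - 12.326*b + 5.3954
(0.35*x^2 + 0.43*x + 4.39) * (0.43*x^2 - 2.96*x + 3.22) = 0.1505*x^4 - 0.8511*x^3 + 1.7419*x^2 - 11.6098*x + 14.1358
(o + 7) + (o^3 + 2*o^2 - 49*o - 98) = o^3 + 2*o^2 - 48*o - 91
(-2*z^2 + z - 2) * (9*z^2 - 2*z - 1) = -18*z^4 + 13*z^3 - 18*z^2 + 3*z + 2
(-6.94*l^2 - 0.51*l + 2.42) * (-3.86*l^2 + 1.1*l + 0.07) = 26.7884*l^4 - 5.6654*l^3 - 10.388*l^2 + 2.6263*l + 0.1694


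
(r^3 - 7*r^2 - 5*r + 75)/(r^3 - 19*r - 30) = (r - 5)/(r + 2)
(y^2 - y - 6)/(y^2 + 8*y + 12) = (y - 3)/(y + 6)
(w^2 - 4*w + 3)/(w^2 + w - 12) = (w - 1)/(w + 4)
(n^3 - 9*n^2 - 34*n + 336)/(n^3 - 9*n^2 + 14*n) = (n^2 - 2*n - 48)/(n*(n - 2))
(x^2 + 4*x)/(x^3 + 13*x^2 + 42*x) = (x + 4)/(x^2 + 13*x + 42)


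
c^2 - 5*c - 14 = (c - 7)*(c + 2)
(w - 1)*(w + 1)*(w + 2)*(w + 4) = w^4 + 6*w^3 + 7*w^2 - 6*w - 8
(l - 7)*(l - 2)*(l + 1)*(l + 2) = l^4 - 6*l^3 - 11*l^2 + 24*l + 28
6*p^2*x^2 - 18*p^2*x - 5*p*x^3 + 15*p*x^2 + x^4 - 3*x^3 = x*(-3*p + x)*(-2*p + x)*(x - 3)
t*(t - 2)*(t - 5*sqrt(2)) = t^3 - 5*sqrt(2)*t^2 - 2*t^2 + 10*sqrt(2)*t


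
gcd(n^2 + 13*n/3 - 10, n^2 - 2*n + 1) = 1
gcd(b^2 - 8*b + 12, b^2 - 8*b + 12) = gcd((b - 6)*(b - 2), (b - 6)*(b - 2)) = b^2 - 8*b + 12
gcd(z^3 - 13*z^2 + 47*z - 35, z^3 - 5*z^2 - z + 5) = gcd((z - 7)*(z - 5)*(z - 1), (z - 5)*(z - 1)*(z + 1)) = z^2 - 6*z + 5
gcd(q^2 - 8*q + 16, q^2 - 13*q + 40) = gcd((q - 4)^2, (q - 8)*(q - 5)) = 1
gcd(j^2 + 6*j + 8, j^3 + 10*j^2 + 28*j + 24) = j + 2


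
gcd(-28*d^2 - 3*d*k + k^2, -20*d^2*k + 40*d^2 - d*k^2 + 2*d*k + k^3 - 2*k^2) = 4*d + k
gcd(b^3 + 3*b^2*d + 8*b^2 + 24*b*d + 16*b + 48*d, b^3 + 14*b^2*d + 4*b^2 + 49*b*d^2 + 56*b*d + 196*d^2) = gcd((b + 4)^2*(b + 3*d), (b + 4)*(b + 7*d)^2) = b + 4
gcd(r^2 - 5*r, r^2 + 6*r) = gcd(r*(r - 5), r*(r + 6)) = r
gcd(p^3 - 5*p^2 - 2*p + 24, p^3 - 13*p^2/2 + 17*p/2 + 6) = p^2 - 7*p + 12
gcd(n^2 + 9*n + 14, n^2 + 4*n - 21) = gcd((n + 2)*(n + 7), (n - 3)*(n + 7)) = n + 7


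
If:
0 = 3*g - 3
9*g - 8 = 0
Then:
No Solution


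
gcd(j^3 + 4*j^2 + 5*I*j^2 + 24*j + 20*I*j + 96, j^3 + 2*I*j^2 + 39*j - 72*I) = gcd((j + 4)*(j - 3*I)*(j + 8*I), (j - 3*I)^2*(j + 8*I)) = j^2 + 5*I*j + 24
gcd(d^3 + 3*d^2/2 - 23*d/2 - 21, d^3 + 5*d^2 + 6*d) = d^2 + 5*d + 6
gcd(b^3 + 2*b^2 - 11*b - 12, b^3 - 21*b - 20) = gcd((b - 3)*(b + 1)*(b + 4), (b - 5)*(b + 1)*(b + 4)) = b^2 + 5*b + 4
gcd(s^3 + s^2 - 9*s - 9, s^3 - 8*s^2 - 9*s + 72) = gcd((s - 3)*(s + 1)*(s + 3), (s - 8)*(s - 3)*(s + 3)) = s^2 - 9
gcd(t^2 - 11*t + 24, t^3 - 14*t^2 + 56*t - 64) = t - 8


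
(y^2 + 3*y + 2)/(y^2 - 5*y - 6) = (y + 2)/(y - 6)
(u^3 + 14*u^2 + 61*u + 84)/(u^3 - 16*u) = (u^2 + 10*u + 21)/(u*(u - 4))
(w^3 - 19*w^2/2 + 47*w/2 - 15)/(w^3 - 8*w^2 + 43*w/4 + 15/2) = 2*(w - 1)/(2*w + 1)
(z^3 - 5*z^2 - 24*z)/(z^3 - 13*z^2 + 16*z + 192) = z/(z - 8)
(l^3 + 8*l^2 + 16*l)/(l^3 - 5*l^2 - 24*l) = (l^2 + 8*l + 16)/(l^2 - 5*l - 24)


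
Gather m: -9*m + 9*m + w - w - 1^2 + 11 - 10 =0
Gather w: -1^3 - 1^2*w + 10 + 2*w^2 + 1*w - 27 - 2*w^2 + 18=0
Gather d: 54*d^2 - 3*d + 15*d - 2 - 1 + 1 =54*d^2 + 12*d - 2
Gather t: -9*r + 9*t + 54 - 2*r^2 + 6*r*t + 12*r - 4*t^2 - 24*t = -2*r^2 + 3*r - 4*t^2 + t*(6*r - 15) + 54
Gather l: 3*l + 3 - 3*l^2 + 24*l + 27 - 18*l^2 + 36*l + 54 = -21*l^2 + 63*l + 84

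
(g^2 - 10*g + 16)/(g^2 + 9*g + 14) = (g^2 - 10*g + 16)/(g^2 + 9*g + 14)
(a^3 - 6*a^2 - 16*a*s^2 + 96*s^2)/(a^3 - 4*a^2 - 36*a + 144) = (a^2 - 16*s^2)/(a^2 + 2*a - 24)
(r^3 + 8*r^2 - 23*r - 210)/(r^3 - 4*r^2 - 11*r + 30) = (r^2 + 13*r + 42)/(r^2 + r - 6)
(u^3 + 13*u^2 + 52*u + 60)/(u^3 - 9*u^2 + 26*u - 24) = (u^3 + 13*u^2 + 52*u + 60)/(u^3 - 9*u^2 + 26*u - 24)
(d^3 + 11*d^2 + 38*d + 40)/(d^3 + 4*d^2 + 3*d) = (d^3 + 11*d^2 + 38*d + 40)/(d*(d^2 + 4*d + 3))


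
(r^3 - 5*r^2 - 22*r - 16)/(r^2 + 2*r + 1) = (r^2 - 6*r - 16)/(r + 1)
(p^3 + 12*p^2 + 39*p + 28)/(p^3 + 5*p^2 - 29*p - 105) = (p^2 + 5*p + 4)/(p^2 - 2*p - 15)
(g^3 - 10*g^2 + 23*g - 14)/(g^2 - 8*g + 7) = g - 2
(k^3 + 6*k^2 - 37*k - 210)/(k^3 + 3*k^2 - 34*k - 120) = (k + 7)/(k + 4)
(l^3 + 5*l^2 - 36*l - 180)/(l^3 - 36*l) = (l + 5)/l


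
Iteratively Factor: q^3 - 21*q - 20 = (q + 1)*(q^2 - q - 20) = (q - 5)*(q + 1)*(q + 4)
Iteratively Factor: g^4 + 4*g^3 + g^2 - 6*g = (g + 2)*(g^3 + 2*g^2 - 3*g) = g*(g + 2)*(g^2 + 2*g - 3) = g*(g + 2)*(g + 3)*(g - 1)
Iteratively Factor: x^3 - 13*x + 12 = (x - 3)*(x^2 + 3*x - 4) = (x - 3)*(x + 4)*(x - 1)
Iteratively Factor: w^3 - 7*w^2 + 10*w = (w)*(w^2 - 7*w + 10) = w*(w - 5)*(w - 2)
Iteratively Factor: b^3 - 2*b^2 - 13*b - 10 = (b - 5)*(b^2 + 3*b + 2) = (b - 5)*(b + 1)*(b + 2)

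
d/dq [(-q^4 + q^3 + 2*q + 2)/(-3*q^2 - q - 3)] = (6*q^5 + 10*q^3 - 3*q^2 + 12*q - 4)/(9*q^4 + 6*q^3 + 19*q^2 + 6*q + 9)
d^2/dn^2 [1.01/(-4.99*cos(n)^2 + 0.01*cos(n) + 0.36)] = (-100.596404*(1 - cos(n)^2)^2 + 0.151197*cos(n)^3 - 57.555759*cos(n)^2 - 0.298758*cos(n) + 104.225334)/(-4.99*cos(n)^2 + 0.01*cos(n) + 0.36)^3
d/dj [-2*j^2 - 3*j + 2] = -4*j - 3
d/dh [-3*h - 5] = -3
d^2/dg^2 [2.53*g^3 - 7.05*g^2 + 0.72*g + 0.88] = 15.18*g - 14.1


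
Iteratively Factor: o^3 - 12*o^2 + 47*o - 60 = (o - 4)*(o^2 - 8*o + 15) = (o - 4)*(o - 3)*(o - 5)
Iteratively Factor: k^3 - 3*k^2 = (k)*(k^2 - 3*k) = k*(k - 3)*(k)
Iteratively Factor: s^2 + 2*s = (s)*(s + 2)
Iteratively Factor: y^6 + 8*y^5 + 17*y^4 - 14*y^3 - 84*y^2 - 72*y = (y + 2)*(y^5 + 6*y^4 + 5*y^3 - 24*y^2 - 36*y) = (y + 2)*(y + 3)*(y^4 + 3*y^3 - 4*y^2 - 12*y) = y*(y + 2)*(y + 3)*(y^3 + 3*y^2 - 4*y - 12) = y*(y + 2)*(y + 3)^2*(y^2 - 4) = y*(y + 2)^2*(y + 3)^2*(y - 2)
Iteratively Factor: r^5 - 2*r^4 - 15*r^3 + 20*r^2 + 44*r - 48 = (r - 1)*(r^4 - r^3 - 16*r^2 + 4*r + 48) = (r - 1)*(r + 2)*(r^3 - 3*r^2 - 10*r + 24) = (r - 1)*(r + 2)*(r + 3)*(r^2 - 6*r + 8) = (r - 2)*(r - 1)*(r + 2)*(r + 3)*(r - 4)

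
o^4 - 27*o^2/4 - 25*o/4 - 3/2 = (o - 3)*(o + 1/2)^2*(o + 2)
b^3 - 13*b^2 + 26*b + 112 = (b - 8)*(b - 7)*(b + 2)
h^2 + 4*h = h*(h + 4)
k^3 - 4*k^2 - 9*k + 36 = (k - 4)*(k - 3)*(k + 3)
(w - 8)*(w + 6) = w^2 - 2*w - 48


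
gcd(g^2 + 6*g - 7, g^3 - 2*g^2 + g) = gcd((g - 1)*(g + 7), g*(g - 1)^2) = g - 1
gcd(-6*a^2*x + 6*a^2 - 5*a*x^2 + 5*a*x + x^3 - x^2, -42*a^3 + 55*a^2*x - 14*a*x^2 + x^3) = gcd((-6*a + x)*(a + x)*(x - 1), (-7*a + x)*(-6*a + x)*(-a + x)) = -6*a + x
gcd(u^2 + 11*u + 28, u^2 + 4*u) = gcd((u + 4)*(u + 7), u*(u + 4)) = u + 4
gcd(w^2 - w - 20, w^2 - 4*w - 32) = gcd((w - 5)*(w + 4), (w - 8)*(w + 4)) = w + 4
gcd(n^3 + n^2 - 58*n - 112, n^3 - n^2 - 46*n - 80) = n^2 - 6*n - 16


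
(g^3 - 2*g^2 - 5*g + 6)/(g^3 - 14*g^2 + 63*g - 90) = (g^2 + g - 2)/(g^2 - 11*g + 30)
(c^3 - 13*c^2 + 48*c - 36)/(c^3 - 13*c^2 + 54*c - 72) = (c^2 - 7*c + 6)/(c^2 - 7*c + 12)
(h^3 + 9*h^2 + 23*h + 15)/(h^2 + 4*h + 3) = h + 5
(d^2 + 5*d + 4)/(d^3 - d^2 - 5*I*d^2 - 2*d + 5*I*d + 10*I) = (d + 4)/(d^2 - d*(2 + 5*I) + 10*I)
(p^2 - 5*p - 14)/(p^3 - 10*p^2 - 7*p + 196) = (p + 2)/(p^2 - 3*p - 28)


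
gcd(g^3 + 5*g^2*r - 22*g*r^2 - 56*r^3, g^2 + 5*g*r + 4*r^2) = 1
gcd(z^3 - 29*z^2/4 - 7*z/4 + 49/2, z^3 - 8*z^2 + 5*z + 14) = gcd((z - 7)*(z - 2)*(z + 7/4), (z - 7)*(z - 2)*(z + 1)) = z^2 - 9*z + 14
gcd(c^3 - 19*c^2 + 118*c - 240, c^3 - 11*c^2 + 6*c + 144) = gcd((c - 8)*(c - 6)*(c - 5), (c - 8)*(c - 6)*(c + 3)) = c^2 - 14*c + 48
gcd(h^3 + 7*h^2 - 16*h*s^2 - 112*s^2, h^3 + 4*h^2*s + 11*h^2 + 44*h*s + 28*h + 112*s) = h^2 + 4*h*s + 7*h + 28*s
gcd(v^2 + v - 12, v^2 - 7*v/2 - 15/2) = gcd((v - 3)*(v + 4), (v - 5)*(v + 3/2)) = 1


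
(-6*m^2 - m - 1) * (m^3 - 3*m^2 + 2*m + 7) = -6*m^5 + 17*m^4 - 10*m^3 - 41*m^2 - 9*m - 7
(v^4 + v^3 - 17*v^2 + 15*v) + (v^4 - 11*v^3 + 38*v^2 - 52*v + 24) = 2*v^4 - 10*v^3 + 21*v^2 - 37*v + 24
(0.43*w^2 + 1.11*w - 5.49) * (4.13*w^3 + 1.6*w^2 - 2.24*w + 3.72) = 1.7759*w^5 + 5.2723*w^4 - 21.8609*w^3 - 9.6708*w^2 + 16.4268*w - 20.4228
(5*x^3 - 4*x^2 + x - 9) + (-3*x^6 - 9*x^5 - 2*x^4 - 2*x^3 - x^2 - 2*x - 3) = -3*x^6 - 9*x^5 - 2*x^4 + 3*x^3 - 5*x^2 - x - 12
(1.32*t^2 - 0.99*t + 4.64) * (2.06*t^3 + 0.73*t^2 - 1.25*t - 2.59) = 2.7192*t^5 - 1.0758*t^4 + 7.1857*t^3 + 1.2059*t^2 - 3.2359*t - 12.0176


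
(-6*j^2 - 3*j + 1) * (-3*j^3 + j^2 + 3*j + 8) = 18*j^5 + 3*j^4 - 24*j^3 - 56*j^2 - 21*j + 8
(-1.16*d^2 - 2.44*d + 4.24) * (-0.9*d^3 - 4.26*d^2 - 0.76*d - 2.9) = 1.044*d^5 + 7.1376*d^4 + 7.46*d^3 - 12.844*d^2 + 3.8536*d - 12.296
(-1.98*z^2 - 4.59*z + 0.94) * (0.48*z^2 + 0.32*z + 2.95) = -0.9504*z^4 - 2.8368*z^3 - 6.8586*z^2 - 13.2397*z + 2.773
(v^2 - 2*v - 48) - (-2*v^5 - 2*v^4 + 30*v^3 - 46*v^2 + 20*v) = 2*v^5 + 2*v^4 - 30*v^3 + 47*v^2 - 22*v - 48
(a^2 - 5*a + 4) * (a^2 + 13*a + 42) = a^4 + 8*a^3 - 19*a^2 - 158*a + 168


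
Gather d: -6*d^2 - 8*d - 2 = -6*d^2 - 8*d - 2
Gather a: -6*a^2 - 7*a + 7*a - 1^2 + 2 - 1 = -6*a^2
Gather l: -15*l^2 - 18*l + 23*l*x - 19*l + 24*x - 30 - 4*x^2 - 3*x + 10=-15*l^2 + l*(23*x - 37) - 4*x^2 + 21*x - 20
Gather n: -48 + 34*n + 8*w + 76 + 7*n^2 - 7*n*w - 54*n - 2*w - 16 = 7*n^2 + n*(-7*w - 20) + 6*w + 12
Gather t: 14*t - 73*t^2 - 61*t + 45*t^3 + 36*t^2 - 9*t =45*t^3 - 37*t^2 - 56*t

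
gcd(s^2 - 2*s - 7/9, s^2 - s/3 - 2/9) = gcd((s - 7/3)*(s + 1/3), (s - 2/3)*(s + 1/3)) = s + 1/3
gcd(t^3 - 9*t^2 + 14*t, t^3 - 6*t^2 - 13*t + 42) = t^2 - 9*t + 14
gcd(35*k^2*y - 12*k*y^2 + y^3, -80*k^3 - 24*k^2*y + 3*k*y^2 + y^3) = -5*k + y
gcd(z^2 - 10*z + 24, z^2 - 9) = 1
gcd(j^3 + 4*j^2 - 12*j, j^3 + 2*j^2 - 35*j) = j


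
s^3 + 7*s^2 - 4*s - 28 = (s - 2)*(s + 2)*(s + 7)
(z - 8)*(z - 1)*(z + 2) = z^3 - 7*z^2 - 10*z + 16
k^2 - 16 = (k - 4)*(k + 4)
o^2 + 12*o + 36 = (o + 6)^2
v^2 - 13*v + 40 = (v - 8)*(v - 5)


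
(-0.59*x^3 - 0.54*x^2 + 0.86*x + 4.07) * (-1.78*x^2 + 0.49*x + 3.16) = 1.0502*x^5 + 0.6721*x^4 - 3.6598*x^3 - 8.5296*x^2 + 4.7119*x + 12.8612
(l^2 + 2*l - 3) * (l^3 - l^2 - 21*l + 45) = l^5 + l^4 - 26*l^3 + 6*l^2 + 153*l - 135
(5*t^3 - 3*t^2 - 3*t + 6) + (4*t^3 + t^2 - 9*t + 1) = 9*t^3 - 2*t^2 - 12*t + 7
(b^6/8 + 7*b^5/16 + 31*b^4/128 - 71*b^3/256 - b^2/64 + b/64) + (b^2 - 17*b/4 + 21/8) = b^6/8 + 7*b^5/16 + 31*b^4/128 - 71*b^3/256 + 63*b^2/64 - 271*b/64 + 21/8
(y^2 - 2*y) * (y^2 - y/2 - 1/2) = y^4 - 5*y^3/2 + y^2/2 + y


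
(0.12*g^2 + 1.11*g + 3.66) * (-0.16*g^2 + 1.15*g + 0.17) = -0.0192*g^4 - 0.0396*g^3 + 0.7113*g^2 + 4.3977*g + 0.6222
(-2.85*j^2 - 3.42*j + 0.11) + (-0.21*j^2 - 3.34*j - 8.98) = -3.06*j^2 - 6.76*j - 8.87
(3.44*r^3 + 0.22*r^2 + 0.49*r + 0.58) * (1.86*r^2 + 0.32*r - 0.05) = 6.3984*r^5 + 1.51*r^4 + 0.8098*r^3 + 1.2246*r^2 + 0.1611*r - 0.029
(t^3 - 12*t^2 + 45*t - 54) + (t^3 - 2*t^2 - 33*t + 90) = 2*t^3 - 14*t^2 + 12*t + 36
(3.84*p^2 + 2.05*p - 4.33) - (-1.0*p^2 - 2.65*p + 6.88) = 4.84*p^2 + 4.7*p - 11.21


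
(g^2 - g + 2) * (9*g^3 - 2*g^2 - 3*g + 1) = 9*g^5 - 11*g^4 + 17*g^3 - 7*g + 2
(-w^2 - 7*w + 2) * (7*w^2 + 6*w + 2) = -7*w^4 - 55*w^3 - 30*w^2 - 2*w + 4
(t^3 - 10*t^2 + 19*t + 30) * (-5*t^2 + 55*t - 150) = -5*t^5 + 105*t^4 - 795*t^3 + 2395*t^2 - 1200*t - 4500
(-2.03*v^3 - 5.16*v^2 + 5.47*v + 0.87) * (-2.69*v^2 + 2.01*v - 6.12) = 5.4607*v^5 + 9.8001*v^4 - 12.6623*v^3 + 40.2336*v^2 - 31.7277*v - 5.3244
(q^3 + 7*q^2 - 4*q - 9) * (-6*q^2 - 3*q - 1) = -6*q^5 - 45*q^4 + 2*q^3 + 59*q^2 + 31*q + 9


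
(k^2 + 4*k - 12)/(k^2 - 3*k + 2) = (k + 6)/(k - 1)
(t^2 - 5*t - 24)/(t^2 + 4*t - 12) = (t^2 - 5*t - 24)/(t^2 + 4*t - 12)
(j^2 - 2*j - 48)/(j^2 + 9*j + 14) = (j^2 - 2*j - 48)/(j^2 + 9*j + 14)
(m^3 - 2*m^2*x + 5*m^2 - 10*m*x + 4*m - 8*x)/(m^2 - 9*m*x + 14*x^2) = (-m^2 - 5*m - 4)/(-m + 7*x)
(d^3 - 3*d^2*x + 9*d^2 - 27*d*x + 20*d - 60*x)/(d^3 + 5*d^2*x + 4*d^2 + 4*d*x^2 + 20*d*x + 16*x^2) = (d^2 - 3*d*x + 5*d - 15*x)/(d^2 + 5*d*x + 4*x^2)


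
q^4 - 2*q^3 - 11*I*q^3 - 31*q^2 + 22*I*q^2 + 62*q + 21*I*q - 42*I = (q - 2)*(q - 7*I)*(q - 3*I)*(q - I)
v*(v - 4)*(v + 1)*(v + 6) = v^4 + 3*v^3 - 22*v^2 - 24*v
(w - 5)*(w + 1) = w^2 - 4*w - 5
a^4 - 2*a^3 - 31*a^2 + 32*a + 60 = (a - 6)*(a - 2)*(a + 1)*(a + 5)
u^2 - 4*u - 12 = (u - 6)*(u + 2)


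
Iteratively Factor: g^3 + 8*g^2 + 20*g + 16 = (g + 4)*(g^2 + 4*g + 4) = (g + 2)*(g + 4)*(g + 2)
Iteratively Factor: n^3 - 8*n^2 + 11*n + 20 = (n + 1)*(n^2 - 9*n + 20) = (n - 4)*(n + 1)*(n - 5)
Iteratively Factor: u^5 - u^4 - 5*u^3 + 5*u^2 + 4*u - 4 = (u + 2)*(u^4 - 3*u^3 + u^2 + 3*u - 2) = (u - 1)*(u + 2)*(u^3 - 2*u^2 - u + 2) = (u - 2)*(u - 1)*(u + 2)*(u^2 - 1) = (u - 2)*(u - 1)^2*(u + 2)*(u + 1)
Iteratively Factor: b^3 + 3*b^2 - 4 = (b + 2)*(b^2 + b - 2) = (b + 2)^2*(b - 1)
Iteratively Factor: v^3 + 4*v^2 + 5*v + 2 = (v + 2)*(v^2 + 2*v + 1) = (v + 1)*(v + 2)*(v + 1)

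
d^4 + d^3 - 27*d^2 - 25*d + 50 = (d - 5)*(d - 1)*(d + 2)*(d + 5)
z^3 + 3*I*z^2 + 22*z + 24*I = (z - 4*I)*(z + I)*(z + 6*I)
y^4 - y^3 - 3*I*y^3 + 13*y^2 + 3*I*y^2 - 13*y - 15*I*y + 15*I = (y - 1)*(y - 5*I)*(y - I)*(y + 3*I)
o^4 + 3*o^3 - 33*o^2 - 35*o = o*(o - 5)*(o + 1)*(o + 7)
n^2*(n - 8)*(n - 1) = n^4 - 9*n^3 + 8*n^2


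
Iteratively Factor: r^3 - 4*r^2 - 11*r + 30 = (r - 2)*(r^2 - 2*r - 15) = (r - 5)*(r - 2)*(r + 3)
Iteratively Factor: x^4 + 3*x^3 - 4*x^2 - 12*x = (x - 2)*(x^3 + 5*x^2 + 6*x) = (x - 2)*(x + 3)*(x^2 + 2*x) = (x - 2)*(x + 2)*(x + 3)*(x)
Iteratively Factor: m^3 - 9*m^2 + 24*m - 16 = (m - 1)*(m^2 - 8*m + 16) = (m - 4)*(m - 1)*(m - 4)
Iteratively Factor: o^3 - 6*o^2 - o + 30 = (o - 3)*(o^2 - 3*o - 10) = (o - 5)*(o - 3)*(o + 2)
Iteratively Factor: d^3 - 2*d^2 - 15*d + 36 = (d - 3)*(d^2 + d - 12) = (d - 3)*(d + 4)*(d - 3)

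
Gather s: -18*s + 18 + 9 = 27 - 18*s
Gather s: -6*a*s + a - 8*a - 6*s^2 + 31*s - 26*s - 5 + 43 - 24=-7*a - 6*s^2 + s*(5 - 6*a) + 14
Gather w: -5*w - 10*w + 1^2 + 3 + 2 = 6 - 15*w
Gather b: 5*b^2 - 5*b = 5*b^2 - 5*b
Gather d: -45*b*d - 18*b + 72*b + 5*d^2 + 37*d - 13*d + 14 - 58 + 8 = 54*b + 5*d^2 + d*(24 - 45*b) - 36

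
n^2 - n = n*(n - 1)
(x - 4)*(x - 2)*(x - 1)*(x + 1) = x^4 - 6*x^3 + 7*x^2 + 6*x - 8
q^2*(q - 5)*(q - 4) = q^4 - 9*q^3 + 20*q^2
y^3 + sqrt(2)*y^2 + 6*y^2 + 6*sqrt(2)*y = y*(y + 6)*(y + sqrt(2))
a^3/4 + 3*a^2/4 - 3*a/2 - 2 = (a/4 + 1)*(a - 2)*(a + 1)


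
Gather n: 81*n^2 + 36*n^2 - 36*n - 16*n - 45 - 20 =117*n^2 - 52*n - 65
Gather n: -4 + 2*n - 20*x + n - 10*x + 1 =3*n - 30*x - 3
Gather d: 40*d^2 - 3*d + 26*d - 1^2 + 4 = 40*d^2 + 23*d + 3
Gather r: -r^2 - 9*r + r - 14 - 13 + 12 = -r^2 - 8*r - 15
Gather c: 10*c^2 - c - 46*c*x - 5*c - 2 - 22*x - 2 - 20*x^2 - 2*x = 10*c^2 + c*(-46*x - 6) - 20*x^2 - 24*x - 4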